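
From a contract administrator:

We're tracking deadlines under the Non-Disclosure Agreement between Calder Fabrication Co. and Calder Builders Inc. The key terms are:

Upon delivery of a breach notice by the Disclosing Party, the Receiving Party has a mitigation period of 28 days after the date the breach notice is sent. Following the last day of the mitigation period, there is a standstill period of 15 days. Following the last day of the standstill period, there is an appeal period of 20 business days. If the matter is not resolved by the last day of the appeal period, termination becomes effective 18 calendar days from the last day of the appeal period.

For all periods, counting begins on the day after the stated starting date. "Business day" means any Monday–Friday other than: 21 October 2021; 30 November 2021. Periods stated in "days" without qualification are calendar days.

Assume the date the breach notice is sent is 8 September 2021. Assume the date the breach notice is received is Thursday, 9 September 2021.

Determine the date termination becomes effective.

The last day of the mitigation period: 8 September 2021 + 28 days = 6 October 2021.
The last day of the standstill period: 15 calendar days after 6 October 2021 is 21 October 2021.
The last day of the appeal period: counting 20 business days from Thursday, 21 October 2021 (Oct 22, Oct 25, Oct 26, Oct 27, …, Nov 16, Nov 17, Nov 18, skipping weekends) reaches Thursday, 18 November 2021.
Adding 18 calendar days to 18 November 2021 gives 6 December 2021, which is the date termination becomes effective.

6 December 2021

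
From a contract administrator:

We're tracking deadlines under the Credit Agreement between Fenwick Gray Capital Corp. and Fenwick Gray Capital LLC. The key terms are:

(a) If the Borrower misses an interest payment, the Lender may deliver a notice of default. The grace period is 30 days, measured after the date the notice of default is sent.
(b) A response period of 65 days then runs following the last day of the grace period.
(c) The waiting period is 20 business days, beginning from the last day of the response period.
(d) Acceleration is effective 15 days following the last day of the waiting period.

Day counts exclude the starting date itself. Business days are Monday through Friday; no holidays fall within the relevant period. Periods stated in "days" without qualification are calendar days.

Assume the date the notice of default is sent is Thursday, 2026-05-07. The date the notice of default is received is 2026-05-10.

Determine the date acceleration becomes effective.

The last day of the grace period: 2026-05-07 + 30 days = 2026-06-06.
The last day of the response period: 2026-06-06 + 65 days = 2026-08-10.
The last day of the waiting period: counting 20 business days from Monday, 2026-08-10 (Aug 11, Aug 12, Aug 13, Aug 14, …, Sep 3, Sep 4, Sep 7, skipping weekends) reaches Monday, 2026-09-07.
Adding 15 calendar days to 2026-09-07 gives 2026-09-22, which is the date acceleration becomes effective.

2026-09-22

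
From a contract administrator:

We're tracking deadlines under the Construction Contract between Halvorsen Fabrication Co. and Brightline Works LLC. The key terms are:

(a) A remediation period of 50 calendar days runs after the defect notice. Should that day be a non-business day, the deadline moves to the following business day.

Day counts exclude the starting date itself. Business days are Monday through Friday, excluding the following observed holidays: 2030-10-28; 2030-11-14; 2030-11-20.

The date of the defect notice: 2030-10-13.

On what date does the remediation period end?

2030-12-02

Adding 50 calendar days to 2030-10-13 gives 2030-12-02, which is the last day of the remediation period. 2030-12-02 is a Monday and is not a listed holiday, so no roll-forward applies.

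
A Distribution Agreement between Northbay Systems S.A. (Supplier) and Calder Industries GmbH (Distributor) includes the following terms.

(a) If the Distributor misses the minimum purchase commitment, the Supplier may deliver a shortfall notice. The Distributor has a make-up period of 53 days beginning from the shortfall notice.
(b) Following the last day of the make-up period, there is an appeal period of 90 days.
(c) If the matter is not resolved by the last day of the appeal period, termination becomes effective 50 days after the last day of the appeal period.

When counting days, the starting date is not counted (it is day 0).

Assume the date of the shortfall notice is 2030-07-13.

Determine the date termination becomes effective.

2031-01-22

The last day of the make-up period: 53 calendar days after 2030-07-13 is 2030-09-04.
Adding 90 calendar days to 2030-09-04 gives 2030-12-03, which is the last day of the appeal period.
The date termination becomes effective: 50 calendar days after 2030-12-03 is 2031-01-22.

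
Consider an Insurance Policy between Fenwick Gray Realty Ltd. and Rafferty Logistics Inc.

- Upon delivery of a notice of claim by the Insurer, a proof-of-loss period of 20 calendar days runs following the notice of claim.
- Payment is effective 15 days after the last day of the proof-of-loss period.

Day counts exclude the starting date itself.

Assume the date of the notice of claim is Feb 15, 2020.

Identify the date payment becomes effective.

The last day of the proof-of-loss period: 20 calendar days after Feb 15, 2020 is Mar 6, 2020.
The date payment becomes effective: Mar 6, 2020 + 15 days = Mar 21, 2020.

Mar 21, 2020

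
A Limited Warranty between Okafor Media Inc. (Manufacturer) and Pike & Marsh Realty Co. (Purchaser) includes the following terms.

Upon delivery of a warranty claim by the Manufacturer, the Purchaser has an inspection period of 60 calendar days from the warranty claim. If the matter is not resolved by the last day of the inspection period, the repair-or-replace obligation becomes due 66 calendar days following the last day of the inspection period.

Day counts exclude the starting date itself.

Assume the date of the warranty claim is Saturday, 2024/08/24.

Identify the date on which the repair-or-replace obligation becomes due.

The last day of the inspection period: 2024/08/24 + 60 days = 2024/10/23.
Adding 66 calendar days to 2024/10/23 gives 2024/12/28, which is the date on which the repair-or-replace obligation becomes due.

2024/12/28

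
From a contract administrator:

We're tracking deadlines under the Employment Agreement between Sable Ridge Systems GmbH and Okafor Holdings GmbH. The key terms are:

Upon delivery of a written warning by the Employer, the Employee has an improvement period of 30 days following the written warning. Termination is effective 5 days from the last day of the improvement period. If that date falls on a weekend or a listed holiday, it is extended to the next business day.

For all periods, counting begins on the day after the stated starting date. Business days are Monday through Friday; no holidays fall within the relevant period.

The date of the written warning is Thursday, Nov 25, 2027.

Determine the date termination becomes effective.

The last day of the improvement period: Nov 25, 2027 + 30 days = Dec 25, 2027.
Adding 5 calendar days to Dec 25, 2027 gives Dec 30, 2027, which is the date termination becomes effective. Dec 30, 2027 is a Thursday, so no roll-forward applies.

Dec 30, 2027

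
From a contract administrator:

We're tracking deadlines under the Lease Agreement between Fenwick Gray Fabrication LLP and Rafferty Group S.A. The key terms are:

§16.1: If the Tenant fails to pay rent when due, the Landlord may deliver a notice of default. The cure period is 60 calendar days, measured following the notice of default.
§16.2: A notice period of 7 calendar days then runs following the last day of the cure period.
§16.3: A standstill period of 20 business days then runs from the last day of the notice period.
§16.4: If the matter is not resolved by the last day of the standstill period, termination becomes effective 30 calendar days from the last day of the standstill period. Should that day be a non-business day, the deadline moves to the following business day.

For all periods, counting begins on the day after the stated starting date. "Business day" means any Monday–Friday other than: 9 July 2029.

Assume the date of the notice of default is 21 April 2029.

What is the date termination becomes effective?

The last day of the cure period: 60 calendar days after 21 April 2029 is 20 June 2029.
The last day of the notice period: 7 calendar days after 20 June 2029 is 27 June 2029.
The last day of the standstill period: 20 business days after Wednesday, 27 June 2029, skipping weekends and the listed holiday on Jul 9 — Jun 28, Jun 29, Jul 2, Jul 3, …, Jul 24, Jul 25, Jul 26 — lands on Thursday, 26 July 2029.
The date termination becomes effective: 30 calendar days after 26 July 2029 is 25 August 2029. That falls on a Saturday, so it rolls to the next business day, Monday, 27 August 2029.

27 August 2029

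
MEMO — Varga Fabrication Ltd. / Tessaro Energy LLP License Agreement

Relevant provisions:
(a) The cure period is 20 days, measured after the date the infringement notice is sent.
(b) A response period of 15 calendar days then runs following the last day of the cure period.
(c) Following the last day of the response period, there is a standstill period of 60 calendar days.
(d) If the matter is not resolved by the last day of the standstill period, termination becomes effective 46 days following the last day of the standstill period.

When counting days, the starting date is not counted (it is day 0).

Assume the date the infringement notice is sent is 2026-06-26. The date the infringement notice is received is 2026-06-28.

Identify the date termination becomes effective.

Adding 20 calendar days to 2026-06-26 gives 2026-07-16, which is the last day of the cure period.
Adding 15 calendar days to 2026-07-16 gives 2026-07-31, which is the last day of the response period.
The last day of the standstill period: 60 calendar days after 2026-07-31 is 2026-09-29.
The date termination becomes effective: 2026-09-29 + 46 days = 2026-11-14.

2026-11-14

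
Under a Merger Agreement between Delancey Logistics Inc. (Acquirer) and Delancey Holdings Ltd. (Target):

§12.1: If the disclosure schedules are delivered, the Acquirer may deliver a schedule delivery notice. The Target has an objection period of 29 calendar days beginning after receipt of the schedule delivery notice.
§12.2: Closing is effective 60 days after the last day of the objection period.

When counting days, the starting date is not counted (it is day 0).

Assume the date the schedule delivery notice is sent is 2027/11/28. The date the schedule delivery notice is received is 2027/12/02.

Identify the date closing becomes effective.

2028/02/29

The last day of the objection period: 2027/12/02 + 29 days = 2027/12/31.
The date closing becomes effective: 2027/12/31 + 60 days = 2028/02/29.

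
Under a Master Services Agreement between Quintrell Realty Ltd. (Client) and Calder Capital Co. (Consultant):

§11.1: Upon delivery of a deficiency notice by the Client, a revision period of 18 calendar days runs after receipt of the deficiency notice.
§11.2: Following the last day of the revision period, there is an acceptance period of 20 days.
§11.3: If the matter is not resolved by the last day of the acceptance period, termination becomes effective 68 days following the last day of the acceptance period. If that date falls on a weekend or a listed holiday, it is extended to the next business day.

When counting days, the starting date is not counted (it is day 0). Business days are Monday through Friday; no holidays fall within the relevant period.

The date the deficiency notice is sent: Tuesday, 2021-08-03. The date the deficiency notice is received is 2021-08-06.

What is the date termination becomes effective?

2021-11-22

Adding 18 calendar days to 2021-08-06 gives 2021-08-24, which is the last day of the revision period.
The last day of the acceptance period: 2021-08-24 + 20 days = 2021-09-13.
The date termination becomes effective: 2021-09-13 + 68 days = 2021-11-20. That falls on a Saturday, so it rolls to the next business day, Monday, 2021-11-22.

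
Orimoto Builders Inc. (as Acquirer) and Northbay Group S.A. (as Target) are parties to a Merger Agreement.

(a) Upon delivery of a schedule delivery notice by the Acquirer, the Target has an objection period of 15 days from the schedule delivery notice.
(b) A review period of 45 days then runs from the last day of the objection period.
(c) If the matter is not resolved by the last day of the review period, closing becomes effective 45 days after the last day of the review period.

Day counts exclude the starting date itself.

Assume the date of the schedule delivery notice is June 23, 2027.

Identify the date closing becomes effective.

Adding 15 calendar days to June 23, 2027 gives July 8, 2027, which is the last day of the objection period.
The last day of the review period: 45 calendar days after July 8, 2027 is August 22, 2027.
The date closing becomes effective: 45 calendar days after August 22, 2027 is October 6, 2027.

October 6, 2027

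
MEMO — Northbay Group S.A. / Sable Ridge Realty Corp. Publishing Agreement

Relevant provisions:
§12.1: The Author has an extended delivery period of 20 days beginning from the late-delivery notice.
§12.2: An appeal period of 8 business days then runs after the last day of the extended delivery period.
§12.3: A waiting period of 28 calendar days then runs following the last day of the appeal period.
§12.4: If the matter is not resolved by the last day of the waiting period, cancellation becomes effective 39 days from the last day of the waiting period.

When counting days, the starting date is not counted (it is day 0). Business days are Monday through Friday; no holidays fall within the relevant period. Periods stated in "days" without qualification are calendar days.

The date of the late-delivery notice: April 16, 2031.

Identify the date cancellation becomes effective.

July 22, 2031

Adding 20 calendar days to April 16, 2031 gives May 6, 2031, which is the last day of the extended delivery period.
From Tuesday, May 6, 2031, 8 business days (May 7, May 8, May 9, May 12, May 13, May 14, May 15, May 16, skipping weekends) brings us to Friday, May 16, 2031, which is the last day of the appeal period.
The last day of the waiting period: May 16, 2031 + 28 days = June 13, 2031.
Adding 39 calendar days to June 13, 2031 gives July 22, 2031, which is the date cancellation becomes effective.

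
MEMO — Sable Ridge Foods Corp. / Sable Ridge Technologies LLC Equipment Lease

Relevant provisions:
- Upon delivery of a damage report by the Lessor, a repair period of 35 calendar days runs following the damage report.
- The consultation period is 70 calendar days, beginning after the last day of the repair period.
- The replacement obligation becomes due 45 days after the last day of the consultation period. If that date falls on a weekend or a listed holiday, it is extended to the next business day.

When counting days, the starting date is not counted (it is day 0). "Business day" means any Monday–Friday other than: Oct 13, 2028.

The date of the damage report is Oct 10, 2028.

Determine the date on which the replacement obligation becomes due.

Mar 9, 2029

Adding 35 calendar days to Oct 10, 2028 gives Nov 14, 2028, which is the last day of the repair period.
The last day of the consultation period: 70 calendar days after Nov 14, 2028 is Jan 23, 2029.
The date on which the replacement obligation becomes due: 45 calendar days after Jan 23, 2029 is Mar 9, 2029. Mar 9, 2029 is a Friday and is not a listed holiday, so no roll-forward applies.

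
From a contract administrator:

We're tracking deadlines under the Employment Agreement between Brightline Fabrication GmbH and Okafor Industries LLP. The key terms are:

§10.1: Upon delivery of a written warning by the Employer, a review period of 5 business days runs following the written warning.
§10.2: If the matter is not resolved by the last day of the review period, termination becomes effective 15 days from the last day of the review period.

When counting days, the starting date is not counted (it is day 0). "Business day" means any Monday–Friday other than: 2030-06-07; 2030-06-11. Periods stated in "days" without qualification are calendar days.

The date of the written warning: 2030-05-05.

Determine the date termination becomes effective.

From Sunday, 2030-05-05, 5 business days (May 6, May 7, May 8, May 9, May 10, skipping weekends) brings us to Friday, 2030-05-10, which is the last day of the review period.
Adding 15 calendar days to 2030-05-10 gives 2030-05-25, which is the date termination becomes effective.

2030-05-25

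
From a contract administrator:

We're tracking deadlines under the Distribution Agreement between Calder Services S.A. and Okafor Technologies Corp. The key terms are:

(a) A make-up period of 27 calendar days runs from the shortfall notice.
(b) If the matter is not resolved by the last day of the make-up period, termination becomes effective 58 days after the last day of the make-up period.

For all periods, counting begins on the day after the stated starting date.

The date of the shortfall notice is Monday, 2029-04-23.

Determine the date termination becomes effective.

The last day of the make-up period: 2029-04-23 + 27 days = 2029-05-20.
Adding 58 calendar days to 2029-05-20 gives 2029-07-17, which is the date termination becomes effective.

2029-07-17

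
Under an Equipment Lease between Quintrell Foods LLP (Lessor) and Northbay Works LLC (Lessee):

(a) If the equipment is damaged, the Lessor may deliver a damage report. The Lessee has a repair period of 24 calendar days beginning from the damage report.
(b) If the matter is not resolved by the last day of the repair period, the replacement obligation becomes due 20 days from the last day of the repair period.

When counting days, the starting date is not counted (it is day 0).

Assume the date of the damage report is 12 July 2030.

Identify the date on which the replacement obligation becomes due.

The last day of the repair period: 12 July 2030 + 24 days = 5 August 2030.
The date on which the replacement obligation becomes due: 20 calendar days after 5 August 2030 is 25 August 2030.

25 August 2030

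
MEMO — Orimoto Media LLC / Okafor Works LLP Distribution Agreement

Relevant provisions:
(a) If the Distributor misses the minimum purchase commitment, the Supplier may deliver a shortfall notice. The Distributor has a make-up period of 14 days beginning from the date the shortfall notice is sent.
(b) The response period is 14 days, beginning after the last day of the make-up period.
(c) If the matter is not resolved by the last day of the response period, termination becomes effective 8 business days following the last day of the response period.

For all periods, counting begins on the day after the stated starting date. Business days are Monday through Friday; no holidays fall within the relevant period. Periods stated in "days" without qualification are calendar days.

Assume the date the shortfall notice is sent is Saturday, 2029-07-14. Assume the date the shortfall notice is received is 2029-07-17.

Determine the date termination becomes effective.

2029-08-22

The last day of the make-up period: 14 calendar days after 2029-07-14 is 2029-07-28.
The last day of the response period: 2029-07-28 + 14 days = 2029-08-11.
The date termination becomes effective: 8 business days after Saturday, 2029-08-11, skipping weekends — Aug 13, Aug 14, Aug 15, Aug 16, Aug 17, Aug 20, Aug 21, Aug 22 — lands on Wednesday, 2029-08-22.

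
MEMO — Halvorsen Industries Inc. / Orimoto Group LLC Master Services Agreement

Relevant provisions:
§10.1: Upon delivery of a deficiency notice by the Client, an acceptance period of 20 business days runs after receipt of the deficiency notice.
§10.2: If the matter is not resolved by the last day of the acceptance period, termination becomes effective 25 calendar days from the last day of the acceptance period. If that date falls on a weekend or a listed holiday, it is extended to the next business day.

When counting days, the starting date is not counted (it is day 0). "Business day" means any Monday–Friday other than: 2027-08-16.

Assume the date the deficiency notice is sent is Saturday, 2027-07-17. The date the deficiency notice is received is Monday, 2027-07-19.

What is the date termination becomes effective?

2027-09-13

The last day of the acceptance period: counting 20 business days from Monday, 2027-07-19 (Jul 20, Jul 21, Jul 22, Jul 23, …, Aug 12, Aug 13, Aug 17, skipping weekends and the listed holiday on Aug 16) reaches Tuesday, 2027-08-17.
The date termination becomes effective: 2027-08-17 + 25 days = 2027-09-11. That falls on a Saturday, so it rolls to the next business day, Monday, 2027-09-13.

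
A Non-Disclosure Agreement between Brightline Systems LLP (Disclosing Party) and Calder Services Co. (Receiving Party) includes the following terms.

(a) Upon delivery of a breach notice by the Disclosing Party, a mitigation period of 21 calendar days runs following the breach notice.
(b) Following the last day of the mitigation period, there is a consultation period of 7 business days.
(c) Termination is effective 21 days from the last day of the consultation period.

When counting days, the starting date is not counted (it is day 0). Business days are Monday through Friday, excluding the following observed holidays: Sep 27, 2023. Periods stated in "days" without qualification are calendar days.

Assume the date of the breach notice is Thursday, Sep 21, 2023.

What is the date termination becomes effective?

Nov 13, 2023

The last day of the mitigation period: Sep 21, 2023 + 21 days = Oct 12, 2023.
The last day of the consultation period: counting 7 business days from Thursday, Oct 12, 2023 (Oct 13, Oct 16, Oct 17, Oct 18, Oct 19, Oct 20, Oct 23, skipping weekends) reaches Monday, Oct 23, 2023.
Adding 21 calendar days to Oct 23, 2023 gives Nov 13, 2023, which is the date termination becomes effective.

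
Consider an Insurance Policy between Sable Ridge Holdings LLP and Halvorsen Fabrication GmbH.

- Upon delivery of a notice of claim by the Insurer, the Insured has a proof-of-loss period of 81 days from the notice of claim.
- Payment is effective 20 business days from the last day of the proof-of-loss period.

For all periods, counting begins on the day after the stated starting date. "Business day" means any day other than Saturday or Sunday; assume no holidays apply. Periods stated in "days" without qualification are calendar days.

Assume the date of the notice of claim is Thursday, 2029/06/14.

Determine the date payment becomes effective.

The last day of the proof-of-loss period: 81 calendar days after 2029/06/14 is 2029/09/03.
The date payment becomes effective: counting 20 business days from Monday, 2029/09/03 (Sep 4, Sep 5, Sep 6, Sep 7, …, Sep 27, Sep 28, Oct 1, skipping weekends) reaches Monday, 2029/10/01.

2029/10/01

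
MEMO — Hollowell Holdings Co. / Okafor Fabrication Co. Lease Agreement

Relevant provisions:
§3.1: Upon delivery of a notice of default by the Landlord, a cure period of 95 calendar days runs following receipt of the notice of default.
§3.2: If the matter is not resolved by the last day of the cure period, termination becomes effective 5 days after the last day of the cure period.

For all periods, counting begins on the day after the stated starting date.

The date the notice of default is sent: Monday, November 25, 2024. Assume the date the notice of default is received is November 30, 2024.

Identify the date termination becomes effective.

Adding 95 calendar days to November 30, 2024 gives March 5, 2025, which is the last day of the cure period.
The date termination becomes effective: March 5, 2025 + 5 days = March 10, 2025.

March 10, 2025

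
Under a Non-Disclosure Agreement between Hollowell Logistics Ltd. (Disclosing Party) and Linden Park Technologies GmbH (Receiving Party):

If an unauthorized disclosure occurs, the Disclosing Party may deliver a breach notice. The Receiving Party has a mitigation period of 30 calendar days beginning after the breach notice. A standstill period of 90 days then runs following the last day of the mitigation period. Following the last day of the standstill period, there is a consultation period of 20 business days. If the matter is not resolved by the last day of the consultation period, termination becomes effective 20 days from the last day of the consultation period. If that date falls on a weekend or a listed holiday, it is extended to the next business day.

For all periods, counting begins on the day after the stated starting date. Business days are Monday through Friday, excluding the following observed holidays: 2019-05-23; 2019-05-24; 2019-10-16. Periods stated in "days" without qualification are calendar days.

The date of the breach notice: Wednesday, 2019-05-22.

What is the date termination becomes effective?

2019-11-07

The last day of the mitigation period: 30 calendar days after 2019-05-22 is 2019-06-21.
The last day of the standstill period: 90 calendar days after 2019-06-21 is 2019-09-19.
The last day of the consultation period: 20 business days after Thursday, 2019-09-19, skipping weekends and the listed holiday on Oct 16 — Sep 20, Sep 23, Sep 24, Sep 25, …, Oct 15, Oct 17, Oct 18 — lands on Friday, 2019-10-18.
The date termination becomes effective: 20 calendar days after 2019-10-18 is 2019-11-07. 2019-11-07 is a Thursday and is not a listed holiday, so no roll-forward applies.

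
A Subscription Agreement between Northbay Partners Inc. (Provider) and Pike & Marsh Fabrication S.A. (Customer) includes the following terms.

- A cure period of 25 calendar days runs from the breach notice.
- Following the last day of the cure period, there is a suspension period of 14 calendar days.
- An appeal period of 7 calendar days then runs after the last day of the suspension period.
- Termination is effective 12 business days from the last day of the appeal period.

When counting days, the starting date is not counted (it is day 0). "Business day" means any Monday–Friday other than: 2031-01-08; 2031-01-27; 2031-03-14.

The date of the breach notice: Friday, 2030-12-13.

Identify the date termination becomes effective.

2031-02-13

The last day of the cure period: 25 calendar days after 2030-12-13 is 2031-01-07.
The last day of the suspension period: 2031-01-07 + 14 days = 2031-01-21.
The last day of the appeal period: 2031-01-21 + 7 days = 2031-01-28.
From Tuesday, 2031-01-28, 12 business days (Jan 29, Jan 30, Jan 31, Feb 3, …, Feb 11, Feb 12, Feb 13, skipping weekends) brings us to Thursday, 2031-02-13, which is the date termination becomes effective.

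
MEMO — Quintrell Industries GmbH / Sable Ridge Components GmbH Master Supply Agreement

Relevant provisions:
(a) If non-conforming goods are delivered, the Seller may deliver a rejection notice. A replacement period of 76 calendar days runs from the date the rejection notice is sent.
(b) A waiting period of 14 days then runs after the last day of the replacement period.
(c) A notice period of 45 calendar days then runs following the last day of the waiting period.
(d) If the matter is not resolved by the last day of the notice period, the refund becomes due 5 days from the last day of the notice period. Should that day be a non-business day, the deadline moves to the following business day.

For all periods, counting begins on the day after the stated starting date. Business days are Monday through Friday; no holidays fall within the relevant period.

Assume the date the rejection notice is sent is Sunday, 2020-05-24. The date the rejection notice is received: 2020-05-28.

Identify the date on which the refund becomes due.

2020-10-12

The last day of the replacement period: 2020-05-24 + 76 days = 2020-08-08.
The last day of the waiting period: 14 calendar days after 2020-08-08 is 2020-08-22.
The last day of the notice period: 45 calendar days after 2020-08-22 is 2020-10-06.
Adding 5 calendar days to 2020-10-06 gives 2020-10-11, which is the date on which the refund becomes due. That falls on a Sunday, so it rolls to the next business day, Monday, 2020-10-12.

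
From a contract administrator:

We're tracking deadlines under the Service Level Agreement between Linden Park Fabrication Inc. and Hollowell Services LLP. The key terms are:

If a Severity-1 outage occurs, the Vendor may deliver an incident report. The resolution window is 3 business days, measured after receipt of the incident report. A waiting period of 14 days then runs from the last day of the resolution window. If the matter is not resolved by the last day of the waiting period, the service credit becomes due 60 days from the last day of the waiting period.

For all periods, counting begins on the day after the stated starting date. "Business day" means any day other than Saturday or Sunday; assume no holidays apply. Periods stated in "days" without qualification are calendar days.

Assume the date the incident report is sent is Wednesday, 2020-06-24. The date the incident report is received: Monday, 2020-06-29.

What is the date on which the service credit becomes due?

The last day of the resolution window: counting 3 business days from Monday, 2020-06-29 (Jun 30, Jul 1, Jul 2, skipping weekends) reaches Thursday, 2020-07-02.
The last day of the waiting period: 14 calendar days after 2020-07-02 is 2020-07-16.
The date on which the service credit becomes due: 2020-07-16 + 60 days = 2020-09-14.

2020-09-14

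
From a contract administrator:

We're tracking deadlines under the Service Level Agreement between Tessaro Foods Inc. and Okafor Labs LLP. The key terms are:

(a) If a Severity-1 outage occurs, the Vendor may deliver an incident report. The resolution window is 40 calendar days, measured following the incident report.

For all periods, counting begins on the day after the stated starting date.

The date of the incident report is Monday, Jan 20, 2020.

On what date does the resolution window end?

Feb 29, 2020

The last day of the resolution window: 40 calendar days after Jan 20, 2020 is Feb 29, 2020.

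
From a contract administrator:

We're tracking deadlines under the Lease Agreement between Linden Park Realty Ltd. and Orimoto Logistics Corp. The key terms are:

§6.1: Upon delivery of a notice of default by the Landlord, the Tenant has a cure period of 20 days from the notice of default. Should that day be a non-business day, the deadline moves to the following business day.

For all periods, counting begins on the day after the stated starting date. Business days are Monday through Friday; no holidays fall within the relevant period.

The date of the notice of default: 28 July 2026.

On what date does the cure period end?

The last day of the cure period: 20 calendar days after 28 July 2026 is 17 August 2026. 17 August 2026 is a Monday, so no roll-forward applies.

17 August 2026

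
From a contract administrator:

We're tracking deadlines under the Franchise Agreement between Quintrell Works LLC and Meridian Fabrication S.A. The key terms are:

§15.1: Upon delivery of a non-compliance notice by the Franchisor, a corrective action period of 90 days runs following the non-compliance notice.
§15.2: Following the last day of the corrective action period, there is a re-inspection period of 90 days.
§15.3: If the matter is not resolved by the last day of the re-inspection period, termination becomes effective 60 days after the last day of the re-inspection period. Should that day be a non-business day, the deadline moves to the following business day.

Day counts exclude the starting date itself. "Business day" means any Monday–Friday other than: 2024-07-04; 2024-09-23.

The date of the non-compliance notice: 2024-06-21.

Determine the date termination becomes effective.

Adding 90 calendar days to 2024-06-21 gives 2024-09-19, which is the last day of the corrective action period.
The last day of the re-inspection period: 2024-09-19 + 90 days = 2024-12-18.
The date termination becomes effective: 2024-12-18 + 60 days = 2025-02-16. That falls on a Sunday, so it rolls to the next business day, Monday, 2025-02-17.

2025-02-17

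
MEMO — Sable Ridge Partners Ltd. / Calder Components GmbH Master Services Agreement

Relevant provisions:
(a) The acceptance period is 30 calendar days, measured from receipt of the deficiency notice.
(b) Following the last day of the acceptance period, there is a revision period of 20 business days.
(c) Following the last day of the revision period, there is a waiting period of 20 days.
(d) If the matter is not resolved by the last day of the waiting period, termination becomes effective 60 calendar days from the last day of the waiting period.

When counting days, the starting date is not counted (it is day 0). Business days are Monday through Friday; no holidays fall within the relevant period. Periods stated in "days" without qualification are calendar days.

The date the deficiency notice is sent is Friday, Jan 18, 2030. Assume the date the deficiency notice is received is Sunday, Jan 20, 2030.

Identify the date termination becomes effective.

The last day of the acceptance period: 30 calendar days after Jan 20, 2030 is Feb 19, 2030.
The last day of the revision period: 20 business days after Tuesday, Feb 19, 2030, skipping weekends — Feb 20, Feb 21, Feb 22, Feb 25, …, Mar 15, Mar 18, Mar 19 — lands on Tuesday, Mar 19, 2030.
The last day of the waiting period: 20 calendar days after Mar 19, 2030 is Apr 8, 2030.
The date termination becomes effective: 60 calendar days after Apr 8, 2030 is Jun 7, 2030.

Jun 7, 2030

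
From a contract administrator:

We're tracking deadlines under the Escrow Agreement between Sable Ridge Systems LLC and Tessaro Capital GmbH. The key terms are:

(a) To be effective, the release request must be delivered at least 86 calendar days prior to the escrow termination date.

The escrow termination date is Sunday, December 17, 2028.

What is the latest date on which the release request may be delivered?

September 22, 2028

December 17, 2028 minus 86 days is September 22, 2028.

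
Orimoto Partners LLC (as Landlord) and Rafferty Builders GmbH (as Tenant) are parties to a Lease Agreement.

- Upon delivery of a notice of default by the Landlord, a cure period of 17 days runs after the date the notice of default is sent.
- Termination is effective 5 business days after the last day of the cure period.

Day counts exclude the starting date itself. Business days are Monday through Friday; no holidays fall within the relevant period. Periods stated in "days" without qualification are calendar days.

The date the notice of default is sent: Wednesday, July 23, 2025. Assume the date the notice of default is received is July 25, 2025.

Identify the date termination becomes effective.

The last day of the cure period: 17 calendar days after July 23, 2025 is August 9, 2025.
The date termination becomes effective: 5 business days after Saturday, August 9, 2025, skipping weekends — Aug 11, Aug 12, Aug 13, Aug 14, Aug 15 — lands on Friday, August 15, 2025.

August 15, 2025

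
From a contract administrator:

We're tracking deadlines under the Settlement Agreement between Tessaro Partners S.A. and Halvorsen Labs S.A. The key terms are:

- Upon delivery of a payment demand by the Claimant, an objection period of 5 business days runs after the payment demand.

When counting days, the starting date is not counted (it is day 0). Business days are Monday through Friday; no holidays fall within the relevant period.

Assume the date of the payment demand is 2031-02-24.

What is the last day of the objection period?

The last day of the objection period: 5 business days after Monday, 2031-02-24, skipping weekends — Feb 25, Feb 26, Feb 27, Feb 28, Mar 3 — lands on Monday, 2031-03-03.

2031-03-03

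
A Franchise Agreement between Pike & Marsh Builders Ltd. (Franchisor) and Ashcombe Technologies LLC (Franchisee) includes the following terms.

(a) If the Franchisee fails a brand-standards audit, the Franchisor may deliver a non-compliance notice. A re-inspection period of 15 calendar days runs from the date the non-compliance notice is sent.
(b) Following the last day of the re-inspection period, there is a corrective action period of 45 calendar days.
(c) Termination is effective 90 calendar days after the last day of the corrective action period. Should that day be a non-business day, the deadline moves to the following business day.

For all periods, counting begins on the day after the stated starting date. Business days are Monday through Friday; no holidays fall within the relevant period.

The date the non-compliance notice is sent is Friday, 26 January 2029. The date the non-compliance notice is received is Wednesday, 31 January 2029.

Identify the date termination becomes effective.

25 June 2029

The last day of the re-inspection period: 26 January 2029 + 15 days = 10 February 2029.
The last day of the corrective action period: 45 calendar days after 10 February 2029 is 27 March 2029.
The date termination becomes effective: 90 calendar days after 27 March 2029 is 25 June 2029. 25 June 2029 is a Monday, so no roll-forward applies.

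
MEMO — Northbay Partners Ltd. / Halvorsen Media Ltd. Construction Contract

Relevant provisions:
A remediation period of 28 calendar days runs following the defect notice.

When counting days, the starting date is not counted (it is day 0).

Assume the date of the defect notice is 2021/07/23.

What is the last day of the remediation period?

The last day of the remediation period: 28 calendar days after 2021/07/23 is 2021/08/20.

2021/08/20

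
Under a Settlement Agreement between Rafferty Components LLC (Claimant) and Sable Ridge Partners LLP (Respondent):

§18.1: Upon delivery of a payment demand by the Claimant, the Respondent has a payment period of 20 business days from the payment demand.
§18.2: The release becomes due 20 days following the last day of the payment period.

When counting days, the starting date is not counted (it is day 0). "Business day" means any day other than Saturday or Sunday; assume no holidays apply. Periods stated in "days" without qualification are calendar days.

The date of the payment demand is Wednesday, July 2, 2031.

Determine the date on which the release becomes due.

August 19, 2031

The last day of the payment period: counting 20 business days from Wednesday, July 2, 2031 (Jul 3, Jul 4, Jul 7, Jul 8, …, Jul 28, Jul 29, Jul 30, skipping weekends) reaches Wednesday, July 30, 2031.
The date on which the release becomes due: July 30, 2031 + 20 days = August 19, 2031.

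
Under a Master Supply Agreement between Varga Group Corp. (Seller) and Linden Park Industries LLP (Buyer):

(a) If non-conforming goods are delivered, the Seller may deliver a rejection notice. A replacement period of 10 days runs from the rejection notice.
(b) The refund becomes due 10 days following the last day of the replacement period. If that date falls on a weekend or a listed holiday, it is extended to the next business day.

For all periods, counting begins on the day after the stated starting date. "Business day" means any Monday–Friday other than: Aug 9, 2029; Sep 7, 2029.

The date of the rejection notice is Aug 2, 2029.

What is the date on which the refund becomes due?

Aug 22, 2029

The last day of the replacement period: Aug 2, 2029 + 10 days = Aug 12, 2029.
The date on which the refund becomes due: 10 calendar days after Aug 12, 2029 is Aug 22, 2029. Aug 22, 2029 is a Wednesday and is not a listed holiday, so no roll-forward applies.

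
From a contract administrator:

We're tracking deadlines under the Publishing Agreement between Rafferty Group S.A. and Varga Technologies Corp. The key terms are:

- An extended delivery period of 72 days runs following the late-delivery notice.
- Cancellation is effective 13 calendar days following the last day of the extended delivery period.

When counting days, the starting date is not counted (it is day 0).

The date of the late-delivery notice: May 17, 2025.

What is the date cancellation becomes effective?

The last day of the extended delivery period: May 17, 2025 + 72 days = Jul 28, 2025.
Adding 13 calendar days to Jul 28, 2025 gives Aug 10, 2025, which is the date cancellation becomes effective.

Aug 10, 2025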